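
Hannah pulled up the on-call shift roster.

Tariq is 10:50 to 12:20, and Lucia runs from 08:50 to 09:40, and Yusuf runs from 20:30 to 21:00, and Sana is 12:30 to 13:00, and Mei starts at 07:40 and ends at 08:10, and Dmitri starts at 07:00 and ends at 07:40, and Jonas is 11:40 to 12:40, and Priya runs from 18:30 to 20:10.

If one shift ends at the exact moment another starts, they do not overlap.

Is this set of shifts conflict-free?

No

Sorted by start: Dmitri, Mei, Lucia, Tariq, Jonas, Sana, Priya, Yusuf.
Mei starts exactly when Dmitri ends (back-to-back, no overlap) — done with Dmitri.
Lucia starts after Mei ends — done with Mei.
Tariq starts after Lucia ends — done with Lucia.
Jonas starts before Tariq ends → Tariq and Jonas overlap.
That's a conflict, so the schedule is not conflict-free.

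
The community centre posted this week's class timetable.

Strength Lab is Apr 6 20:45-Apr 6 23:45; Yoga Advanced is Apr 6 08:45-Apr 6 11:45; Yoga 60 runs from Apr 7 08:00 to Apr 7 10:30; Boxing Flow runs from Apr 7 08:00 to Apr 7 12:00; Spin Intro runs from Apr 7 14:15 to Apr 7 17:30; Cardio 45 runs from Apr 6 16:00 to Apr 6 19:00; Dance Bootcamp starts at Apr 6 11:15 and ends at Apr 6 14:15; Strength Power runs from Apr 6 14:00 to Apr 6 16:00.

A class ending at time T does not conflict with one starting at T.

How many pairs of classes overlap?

3

Sorted by start: Yoga Advanced, Dance Bootcamp, Strength Power, Cardio 45, Strength Lab, Boxing Flow, Yoga 60, Spin Intro.
Dance Bootcamp starts before Yoga Advanced ends → Yoga Advanced and Dance Bootcamp overlap.
Strength Power starts after Yoga Advanced ends — done with Yoga Advanced.
Strength Power starts before Dance Bootcamp ends → Dance Bootcamp and Strength Power overlap.
Cardio 45 starts after Dance Bootcamp ends — done with Dance Bootcamp.
Cardio 45 starts exactly when Strength Power ends (back-to-back, no overlap) — done with Strength Power.
Strength Lab starts after Cardio 45 ends — done with Cardio 45.
Boxing Flow starts after Strength Lab ends — done with Strength Lab.
Yoga 60 starts before Boxing Flow ends → Boxing Flow and Yoga 60 overlap.
Spin Intro starts after Boxing Flow ends.
Spin Intro starts after Yoga 60 ends.
Overlapping pairs: Boxing Flow & Yoga 60, Dance Bootcamp & Strength Power, Dance Bootcamp & Yoga Advanced — 3 in total.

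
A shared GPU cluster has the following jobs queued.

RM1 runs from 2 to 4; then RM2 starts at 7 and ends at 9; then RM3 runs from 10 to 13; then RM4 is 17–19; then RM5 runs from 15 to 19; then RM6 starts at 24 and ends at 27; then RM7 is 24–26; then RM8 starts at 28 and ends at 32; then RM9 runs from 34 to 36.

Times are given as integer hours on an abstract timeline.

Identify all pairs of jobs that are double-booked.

Sorted by start: RM1, RM2, RM3, RM5, RM4, RM6, RM7, RM8, RM9.
RM2 starts after RM1 ends, so nothing later overlaps RM1 either.
RM3 starts after RM2 ends, so nothing later overlaps RM2 either.
RM5 starts after RM3 ends, so nothing later overlaps RM3 either.
RM4 starts before RM5 ends → RM5 and RM4 overlap.
RM6 starts after RM5 ends, so nothing later overlaps RM5 either.
RM6 starts after RM4 ends, so nothing later overlaps RM4 either.
RM7 starts before RM6 ends → RM6 and RM7 overlap.
RM8 starts after RM6 ends, so nothing later overlaps RM6 either.
RM8 starts after RM7 ends, so nothing later overlaps RM7 either.
RM9 starts after RM8 ends.

RM4 & RM5, RM6 & RM7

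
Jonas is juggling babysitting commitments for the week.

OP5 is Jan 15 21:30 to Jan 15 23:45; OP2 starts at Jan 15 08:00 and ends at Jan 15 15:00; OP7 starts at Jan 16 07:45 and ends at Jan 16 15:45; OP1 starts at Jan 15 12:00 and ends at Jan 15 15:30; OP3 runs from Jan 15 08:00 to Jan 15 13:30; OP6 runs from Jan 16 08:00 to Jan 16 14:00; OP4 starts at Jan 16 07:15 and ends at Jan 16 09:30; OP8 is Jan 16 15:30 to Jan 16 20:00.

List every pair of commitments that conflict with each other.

Sorted by start: OP2, OP3, OP1, OP5, OP4, OP7, OP6, OP8.
OP3 starts before OP2 ends → OP2 and OP3 overlap.
OP1 starts before OP2 ends → OP2 and OP1 overlap.
OP5 starts after OP2 ends; OP2 is clear from here.
OP1 starts before OP3 ends → OP3 and OP1 overlap.
OP5 starts after OP3 ends; OP3 is clear from here.
OP5 starts after OP1 ends; OP1 is clear from here.
OP4 starts after OP5 ends; OP5 is clear from here.
OP7 starts before OP4 ends → OP4 and OP7 overlap.
OP6 starts before OP4 ends → OP4 and OP6 overlap.
OP8 starts after OP4 ends.
OP6 starts before OP7 ends → OP7 and OP6 overlap.
OP8 starts before OP7 ends → OP7 and OP8 overlap.
OP8 starts after OP6 ends.

OP1 & OP2, OP1 & OP3, OP2 & OP3, OP4 & OP6, OP4 & OP7, OP6 & OP7, OP7 & OP8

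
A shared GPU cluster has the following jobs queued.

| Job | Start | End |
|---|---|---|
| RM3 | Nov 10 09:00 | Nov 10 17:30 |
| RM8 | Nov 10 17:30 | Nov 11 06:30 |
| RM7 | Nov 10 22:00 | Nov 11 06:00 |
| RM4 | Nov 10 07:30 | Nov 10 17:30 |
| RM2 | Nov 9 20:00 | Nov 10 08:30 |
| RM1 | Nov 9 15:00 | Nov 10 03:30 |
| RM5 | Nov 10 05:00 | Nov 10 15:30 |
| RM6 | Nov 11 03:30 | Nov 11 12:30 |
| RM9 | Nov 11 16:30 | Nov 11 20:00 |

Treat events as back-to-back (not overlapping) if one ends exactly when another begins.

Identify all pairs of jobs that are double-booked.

Sorted by start: RM1, RM2, RM5, RM4, RM3, RM8, RM7, RM6, RM9.
RM2 starts before RM1 ends → RM1 and RM2 overlap.
RM5 starts after RM1 ends; RM1 is clear from here.
RM5 starts before RM2 ends → RM2 and RM5 overlap.
RM4 starts before RM2 ends → RM2 and RM4 overlap.
RM3 starts after RM2 ends; RM2 is clear from here.
RM4 starts before RM5 ends → RM5 and RM4 overlap.
RM3 starts before RM5 ends → RM5 and RM3 overlap.
RM8 starts after RM5 ends; RM5 is clear from here.
RM3 starts before RM4 ends → RM4 and RM3 overlap.
RM8 starts exactly when RM4 ends (back-to-back, no overlap); RM4 is clear from here.
RM8 starts exactly when RM3 ends (back-to-back, no overlap); RM3 is clear from here.
RM7 starts before RM8 ends → RM8 and RM7 overlap.
RM6 starts before RM8 ends → RM8 and RM6 overlap.
RM9 starts after RM8 ends.
RM6 starts before RM7 ends → RM7 and RM6 overlap.
RM9 starts after RM7 ends.
RM9 starts after RM6 ends.

RM1 & RM2, RM2 & RM4, RM2 & RM5, RM3 & RM4, RM3 & RM5, RM4 & RM5, RM6 & RM7, RM6 & RM8, RM7 & RM8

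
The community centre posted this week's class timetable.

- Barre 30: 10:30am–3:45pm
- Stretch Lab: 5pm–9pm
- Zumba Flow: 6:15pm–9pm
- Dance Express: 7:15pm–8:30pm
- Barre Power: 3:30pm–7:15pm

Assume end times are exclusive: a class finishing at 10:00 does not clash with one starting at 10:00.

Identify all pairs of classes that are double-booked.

Sorted by start: Barre 30, Barre Power, Stretch Lab, Zumba Flow, Dance Express.
Barre Power starts before Barre 30 ends → Barre 30 and Barre Power overlap.
Stretch Lab starts after Barre 30 ends, so Barre 30 has no further overlaps.
Stretch Lab starts before Barre Power ends → Barre Power and Stretch Lab overlap.
Zumba Flow starts before Barre Power ends → Barre Power and Zumba Flow overlap.
Dance Express starts exactly when Barre Power ends (back-to-back, no overlap).
Zumba Flow starts before Stretch Lab ends → Stretch Lab and Zumba Flow overlap.
Dance Express starts before Stretch Lab ends → Stretch Lab and Dance Express overlap.
Dance Express starts before Zumba Flow ends → Zumba Flow and Dance Express overlap.

Barre 30 & Barre Power, Barre Power & Stretch Lab, Barre Power & Zumba Flow, Dance Express & Stretch Lab, Dance Express & Zumba Flow, Stretch Lab & Zumba Flow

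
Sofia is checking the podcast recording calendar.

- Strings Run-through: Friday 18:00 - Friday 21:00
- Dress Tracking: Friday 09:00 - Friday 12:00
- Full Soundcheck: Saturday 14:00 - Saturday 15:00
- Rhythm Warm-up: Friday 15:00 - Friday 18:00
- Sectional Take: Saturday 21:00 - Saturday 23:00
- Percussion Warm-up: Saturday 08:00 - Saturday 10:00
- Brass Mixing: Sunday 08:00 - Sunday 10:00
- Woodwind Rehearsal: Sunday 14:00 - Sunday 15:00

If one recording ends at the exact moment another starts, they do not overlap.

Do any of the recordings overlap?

Sorted by start: Dress Tracking, Rhythm Warm-up, Strings Run-through, Percussion Warm-up, Full Soundcheck, Sectional Take, Brass Mixing, Woodwind Rehearsal.
Rhythm Warm-up starts after Dress Tracking ends — done with Dress Tracking.
Strings Run-through starts exactly when Rhythm Warm-up ends (back-to-back, no overlap) — done with Rhythm Warm-up.
Percussion Warm-up starts after Strings Run-through ends — done with Strings Run-through.
Full Soundcheck starts after Percussion Warm-up ends — done with Percussion Warm-up.
Sectional Take starts after Full Soundcheck ends — done with Full Soundcheck.
Brass Mixing starts after Sectional Take ends — done with Sectional Take.
Woodwind Rehearsal starts after Brass Mixing ends.
Every pair is clear; the schedule has no overlaps.

No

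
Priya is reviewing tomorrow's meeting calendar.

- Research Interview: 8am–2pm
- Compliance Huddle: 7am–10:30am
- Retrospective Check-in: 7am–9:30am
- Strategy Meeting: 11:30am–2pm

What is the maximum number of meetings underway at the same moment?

Walk through starts and ends in time order (an end at T is processed before a start at T):
7am start Compliance Huddle → 1
7am start Retrospective Check-in → 2
8am start Research Interview → 3
9:30am end Retrospective Check-in → 2
10:30am end Compliance Huddle → 1
11:30am start Strategy Meeting → 2
2pm end Research Interview → 1
2pm end Strategy Meeting → 0
Peak is 3, at 8am (Compliance Huddle, Research Interview, Retrospective Check-in).

3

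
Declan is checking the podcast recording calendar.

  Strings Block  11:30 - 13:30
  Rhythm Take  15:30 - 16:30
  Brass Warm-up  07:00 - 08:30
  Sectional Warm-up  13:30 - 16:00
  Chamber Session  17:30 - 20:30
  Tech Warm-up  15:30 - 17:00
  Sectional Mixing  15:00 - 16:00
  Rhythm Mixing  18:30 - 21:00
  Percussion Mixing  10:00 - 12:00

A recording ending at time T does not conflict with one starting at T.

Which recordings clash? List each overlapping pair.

Sorted by start: Brass Warm-up, Percussion Mixing, Strings Block, Sectional Warm-up, Sectional Mixing, Tech Warm-up, Rhythm Take, Chamber Session, Rhythm Mixing.
Percussion Mixing starts after Brass Warm-up ends — done with Brass Warm-up.
Strings Block starts before Percussion Mixing ends → Percussion Mixing and Strings Block overlap.
Sectional Warm-up starts after Percussion Mixing ends — done with Percussion Mixing.
Sectional Warm-up starts exactly when Strings Block ends (back-to-back, no overlap) — done with Strings Block.
Sectional Mixing starts before Sectional Warm-up ends → Sectional Warm-up and Sectional Mixing overlap.
Tech Warm-up starts before Sectional Warm-up ends → Sectional Warm-up and Tech Warm-up overlap.
Rhythm Take starts before Sectional Warm-up ends → Sectional Warm-up and Rhythm Take overlap.
Chamber Session starts after Sectional Warm-up ends — done with Sectional Warm-up.
Tech Warm-up starts before Sectional Mixing ends → Sectional Mixing and Tech Warm-up overlap.
Rhythm Take starts before Sectional Mixing ends → Sectional Mixing and Rhythm Take overlap.
Chamber Session starts after Sectional Mixing ends — done with Sectional Mixing.
Rhythm Take starts before Tech Warm-up ends → Tech Warm-up and Rhythm Take overlap.
Chamber Session starts after Tech Warm-up ends — done with Tech Warm-up.
Chamber Session starts after Rhythm Take ends — done with Rhythm Take.
Rhythm Mixing starts before Chamber Session ends → Chamber Session and Rhythm Mixing overlap.

Chamber Session & Rhythm Mixing, Percussion Mixing & Strings Block, Rhythm Take & Sectional Mixing, Rhythm Take & Sectional Warm-up, Rhythm Take & Tech Warm-up, Sectional Mixing & Sectional Warm-up, Sectional Mixing & Tech Warm-up, Sectional Warm-up & Tech Warm-up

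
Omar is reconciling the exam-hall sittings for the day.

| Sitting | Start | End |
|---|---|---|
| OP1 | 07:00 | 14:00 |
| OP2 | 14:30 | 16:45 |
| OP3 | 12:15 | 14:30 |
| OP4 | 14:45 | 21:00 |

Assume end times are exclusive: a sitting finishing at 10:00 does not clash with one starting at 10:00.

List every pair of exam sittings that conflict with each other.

Sorted by start: OP1, OP3, OP2, OP4.
OP3 starts before OP1 ends → OP1 and OP3 overlap.
OP2 starts after OP1 ends, so nothing later overlaps OP1 either.
OP2 starts exactly when OP3 ends (back-to-back, no overlap), so nothing later overlaps OP3 either.
OP4 starts before OP2 ends → OP2 and OP4 overlap.

OP1 & OP3, OP2 & OP4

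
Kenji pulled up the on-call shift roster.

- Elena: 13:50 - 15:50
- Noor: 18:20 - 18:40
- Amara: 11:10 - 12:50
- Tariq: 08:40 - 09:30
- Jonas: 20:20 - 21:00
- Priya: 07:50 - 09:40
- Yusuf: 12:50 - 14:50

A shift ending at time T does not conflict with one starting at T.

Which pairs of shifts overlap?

Elena & Yusuf, Priya & Tariq

Sorted by start: Priya, Tariq, Amara, Yusuf, Elena, Noor, Jonas.
Tariq starts before Priya ends → Priya and Tariq overlap.
Amara starts after Priya ends, so Priya has no further overlaps.
Amara starts after Tariq ends, so Tariq has no further overlaps.
Yusuf starts exactly when Amara ends (back-to-back, no overlap), so Amara has no further overlaps.
Elena starts before Yusuf ends → Yusuf and Elena overlap.
Noor starts after Yusuf ends, so Yusuf has no further overlaps.
Noor starts after Elena ends, so Elena has no further overlaps.
Jonas starts after Noor ends.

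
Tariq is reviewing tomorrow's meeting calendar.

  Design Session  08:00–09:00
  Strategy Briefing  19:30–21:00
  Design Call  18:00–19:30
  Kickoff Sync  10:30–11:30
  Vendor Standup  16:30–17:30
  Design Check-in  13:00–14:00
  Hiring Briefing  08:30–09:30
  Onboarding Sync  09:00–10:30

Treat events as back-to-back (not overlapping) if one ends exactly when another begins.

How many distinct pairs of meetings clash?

2

Two intervals overlap when each starts before the other ends.
Sorted by start: Design Session, Hiring Briefing, Onboarding Sync, Kickoff Sync, Design Check-in, Vendor Standup, Design Call, Strategy Briefing.
Hiring Briefing starts before Design Session ends → Design Session and Hiring Briefing overlap.
Onboarding Sync starts exactly when Design Session ends (back-to-back, no overlap), so Design Session has no further overlaps.
Onboarding Sync starts before Hiring Briefing ends → Hiring Briefing and Onboarding Sync overlap.
Kickoff Sync starts after Hiring Briefing ends, so Hiring Briefing has no further overlaps.
Kickoff Sync starts exactly when Onboarding Sync ends (back-to-back, no overlap), so Onboarding Sync has no further overlaps.
Design Check-in starts after Kickoff Sync ends, so Kickoff Sync has no further overlaps.
Vendor Standup starts after Design Check-in ends, so Design Check-in has no further overlaps.
Design Call starts after Vendor Standup ends, so Vendor Standup has no further overlaps.
Strategy Briefing starts exactly when Design Call ends (back-to-back, no overlap).
Overlapping pairs: Design Session & Hiring Briefing, Hiring Briefing & Onboarding Sync — 2 in total.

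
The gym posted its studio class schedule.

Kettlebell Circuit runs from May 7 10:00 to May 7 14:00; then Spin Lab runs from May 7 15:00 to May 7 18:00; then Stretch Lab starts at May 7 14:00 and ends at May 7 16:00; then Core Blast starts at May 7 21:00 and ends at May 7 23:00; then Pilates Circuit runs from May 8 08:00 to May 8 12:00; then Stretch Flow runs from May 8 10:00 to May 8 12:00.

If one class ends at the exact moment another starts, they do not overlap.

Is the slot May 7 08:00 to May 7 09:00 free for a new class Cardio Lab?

Yes — the slot is free

Kettlebell Circuit: starts May 7 10:00 at or after Cardio Lab ends May 7 09:00 → clear.
Stretch Lab: starts May 7 14:00 at or after Cardio Lab ends May 7 09:00 → clear.
Spin Lab: starts May 7 15:00 at or after Cardio Lab ends May 7 09:00 → clear.
Core Blast: starts May 7 21:00 at or after Cardio Lab ends May 7 09:00 → clear.
Pilates Circuit: starts May 8 08:00 at or after Cardio Lab ends May 7 09:00 → clear.
Stretch Flow: starts May 8 10:00 at or after Cardio Lab ends May 7 09:00 → clear.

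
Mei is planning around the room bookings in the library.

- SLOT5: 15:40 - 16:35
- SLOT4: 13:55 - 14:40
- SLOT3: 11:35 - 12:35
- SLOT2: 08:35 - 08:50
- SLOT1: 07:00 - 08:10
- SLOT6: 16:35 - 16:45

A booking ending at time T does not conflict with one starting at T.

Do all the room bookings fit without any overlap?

Yes

Two intervals overlap when each starts before the other ends.
Sorted by start: SLOT1, SLOT2, SLOT3, SLOT4, SLOT5, SLOT6.
SLOT2 starts after SLOT1 ends, so nothing later overlaps SLOT1 either.
SLOT3 starts after SLOT2 ends, so nothing later overlaps SLOT2 either.
SLOT4 starts after SLOT3 ends, so nothing later overlaps SLOT3 either.
SLOT5 starts after SLOT4 ends, so nothing later overlaps SLOT4 either.
SLOT6 starts exactly when SLOT5 ends (back-to-back, no overlap).
Every pair is clear; the schedule has no overlaps.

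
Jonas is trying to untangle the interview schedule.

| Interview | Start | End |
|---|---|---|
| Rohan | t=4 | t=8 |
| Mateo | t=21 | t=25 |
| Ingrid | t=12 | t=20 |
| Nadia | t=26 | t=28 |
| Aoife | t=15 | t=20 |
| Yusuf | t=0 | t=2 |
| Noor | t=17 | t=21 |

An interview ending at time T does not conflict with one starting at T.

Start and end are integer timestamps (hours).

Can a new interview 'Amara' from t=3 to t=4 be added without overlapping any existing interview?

Yusuf: ends t=2 at or before Amara starts t=3 → clear.
Rohan: starts t=4 at or after Amara ends t=4 → clear.
Ingrid: starts t=12 at or after Amara ends t=4 → clear.
Aoife: starts t=15 at or after Amara ends t=4 → clear.
Noor: starts t=17 at or after Amara ends t=4 → clear.
Mateo: starts t=21 at or after Amara ends t=4 → clear.
Nadia: starts t=26 at or after Amara ends t=4 → clear.

Yes — the slot is free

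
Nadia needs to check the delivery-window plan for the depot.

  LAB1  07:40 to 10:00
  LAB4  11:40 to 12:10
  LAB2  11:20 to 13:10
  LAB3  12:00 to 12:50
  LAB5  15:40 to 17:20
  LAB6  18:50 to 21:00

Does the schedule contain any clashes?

Two intervals overlap when each starts before the other ends.
Sorted by start: LAB1, LAB2, LAB4, LAB3, LAB5, LAB6.
LAB2 starts after LAB1 ends; LAB1 is clear from here.
LAB4 starts before LAB2 ends → LAB2 and LAB4 overlap.
That's a conflict, so the schedule is not conflict-free.

Yes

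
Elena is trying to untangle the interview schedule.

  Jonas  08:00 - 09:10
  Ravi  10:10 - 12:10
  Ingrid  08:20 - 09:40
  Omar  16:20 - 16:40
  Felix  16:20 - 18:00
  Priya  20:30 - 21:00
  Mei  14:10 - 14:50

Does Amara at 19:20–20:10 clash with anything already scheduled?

No — it doesn't clash with anything

Jonas: ends 09:10 at or before Amara starts 19:20 → clear.
Ingrid: ends 09:40 at or before Amara starts 19:20 → clear.
Ravi: ends 12:10 at or before Amara starts 19:20 → clear.
Mei: ends 14:50 at or before Amara starts 19:20 → clear.
Felix: ends 18:00 at or before Amara starts 19:20 → clear.
Omar: ends 16:40 at or before Amara starts 19:20 → clear.
Priya: starts 20:30 at or after Amara ends 20:10 → clear.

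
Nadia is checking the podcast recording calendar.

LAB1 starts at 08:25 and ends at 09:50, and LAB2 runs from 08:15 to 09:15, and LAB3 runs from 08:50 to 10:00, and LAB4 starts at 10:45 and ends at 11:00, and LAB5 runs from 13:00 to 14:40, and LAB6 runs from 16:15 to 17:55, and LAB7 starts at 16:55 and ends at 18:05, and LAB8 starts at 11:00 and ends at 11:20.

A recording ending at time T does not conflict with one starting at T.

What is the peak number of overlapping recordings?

3

Walk through starts and ends in time order (an end at T is processed before a start at T):
08:15 start LAB2 → 1
08:25 start LAB1 → 2
08:50 start LAB3 → 3
09:15 end LAB2 → 2
09:50 end LAB1 → 1
10:00 end LAB3 → 0
10:45 start LAB4 → 1
11:00 end LAB4 → 0
11:00 start LAB8 → 1
11:20 end LAB8 → 0
13:00 start LAB5 → 1
14:40 end LAB5 → 0
16:15 start LAB6 → 1
16:55 start LAB7 → 2
17:55 end LAB6 → 1
18:05 end LAB7 → 0
Peak is 3, at 08:50 (LAB1, LAB2, LAB3).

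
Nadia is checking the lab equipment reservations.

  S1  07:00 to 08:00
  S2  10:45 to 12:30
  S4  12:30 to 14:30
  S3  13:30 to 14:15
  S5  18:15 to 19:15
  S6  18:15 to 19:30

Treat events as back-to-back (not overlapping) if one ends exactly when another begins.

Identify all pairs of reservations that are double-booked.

S3 & S4, S5 & S6

Sorted by start: S1, S2, S4, S3, S5, S6.
S2 starts after S1 ends; S1 is clear from here.
S4 starts exactly when S2 ends (back-to-back, no overlap); S2 is clear from here.
S3 starts before S4 ends → S4 and S3 overlap.
S5 starts after S4 ends; S4 is clear from here.
S5 starts after S3 ends; S3 is clear from here.
S6 starts before S5 ends → S5 and S6 overlap.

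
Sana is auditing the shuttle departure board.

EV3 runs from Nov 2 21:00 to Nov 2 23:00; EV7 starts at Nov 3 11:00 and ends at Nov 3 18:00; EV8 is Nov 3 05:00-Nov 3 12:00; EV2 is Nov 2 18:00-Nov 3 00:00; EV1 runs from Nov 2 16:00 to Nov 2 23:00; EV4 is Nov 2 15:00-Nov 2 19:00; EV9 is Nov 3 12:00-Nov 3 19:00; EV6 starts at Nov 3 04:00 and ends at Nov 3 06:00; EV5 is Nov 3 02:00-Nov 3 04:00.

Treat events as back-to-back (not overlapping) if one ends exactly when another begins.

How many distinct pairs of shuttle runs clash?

Sorted by start: EV4, EV1, EV2, EV3, EV5, EV6, EV8, EV7, EV9.
EV1 starts before EV4 ends → EV4 and EV1 overlap.
EV2 starts before EV4 ends → EV4 and EV2 overlap.
EV3 starts after EV4 ends — done with EV4.
EV2 starts before EV1 ends → EV1 and EV2 overlap.
EV3 starts before EV1 ends → EV1 and EV3 overlap.
EV5 starts after EV1 ends — done with EV1.
EV3 starts before EV2 ends → EV2 and EV3 overlap.
EV5 starts after EV2 ends — done with EV2.
EV5 starts after EV3 ends — done with EV3.
EV6 starts exactly when EV5 ends (back-to-back, no overlap) — done with EV5.
EV8 starts before EV6 ends → EV6 and EV8 overlap.
EV7 starts after EV6 ends — done with EV6.
EV7 starts before EV8 ends → EV8 and EV7 overlap.
EV9 starts exactly when EV8 ends (back-to-back, no overlap).
EV9 starts before EV7 ends → EV7 and EV9 overlap.
Overlapping pairs: EV1 & EV2, EV1 & EV3, EV1 & EV4, EV2 & EV3, EV2 & EV4, EV6 & EV8, EV7 & EV8, EV7 & EV9 — 8 in total.

8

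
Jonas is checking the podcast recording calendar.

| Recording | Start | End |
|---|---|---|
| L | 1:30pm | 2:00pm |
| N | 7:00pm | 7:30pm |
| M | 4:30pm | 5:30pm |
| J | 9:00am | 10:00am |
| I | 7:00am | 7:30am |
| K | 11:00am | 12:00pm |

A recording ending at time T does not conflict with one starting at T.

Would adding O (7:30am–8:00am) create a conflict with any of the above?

No — it doesn't clash with anything

I: ends 7:30am at or before O starts 7:30am → clear.
J: starts 9:00am at or after O ends 8:00am → clear.
K: starts 11:00am at or after O ends 8:00am → clear.
L: starts 1:30pm at or after O ends 8:00am → clear.
M: starts 4:30pm at or after O ends 8:00am → clear.
N: starts 7:00pm at or after O ends 8:00am → clear.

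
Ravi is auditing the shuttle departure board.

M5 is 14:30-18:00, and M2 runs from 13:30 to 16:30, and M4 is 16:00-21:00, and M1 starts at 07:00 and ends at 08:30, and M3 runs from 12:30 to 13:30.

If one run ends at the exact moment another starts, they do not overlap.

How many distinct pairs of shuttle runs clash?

Two intervals overlap when each starts before the other ends.
Sorted by start: M1, M3, M2, M5, M4.
M3 starts after M1 ends; M1 is clear from here.
M2 starts exactly when M3 ends (back-to-back, no overlap); M3 is clear from here.
M5 starts before M2 ends → M2 and M5 overlap.
M4 starts before M2 ends → M2 and M4 overlap.
M4 starts before M5 ends → M5 and M4 overlap.
Overlapping pairs: M2 & M4, M2 & M5, M4 & M5 — 3 in total.

3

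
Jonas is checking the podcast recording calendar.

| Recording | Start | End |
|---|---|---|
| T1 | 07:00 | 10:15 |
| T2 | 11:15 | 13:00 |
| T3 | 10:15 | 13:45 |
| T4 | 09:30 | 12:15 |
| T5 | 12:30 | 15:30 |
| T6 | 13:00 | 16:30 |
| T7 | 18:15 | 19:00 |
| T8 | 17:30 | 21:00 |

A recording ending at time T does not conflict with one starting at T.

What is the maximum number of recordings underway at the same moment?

Walk through starts and ends in time order (an end at T is processed before a start at T):
07:00 start T1 → 1
09:30 start T4 → 2
10:15 end T1 → 1
10:15 start T3 → 2
11:15 start T2 → 3
12:15 end T4 → 2
12:30 start T5 → 3
13:00 end T2 → 2
13:00 start T6 → 3
13:45 end T3 → 2
15:30 end T5 → 1
16:30 end T6 → 0
17:30 start T8 → 1
18:15 start T7 → 2
19:00 end T7 → 1
21:00 end T8 → 0
Peak is 3, at 11:15 (T2, T3, T4).

3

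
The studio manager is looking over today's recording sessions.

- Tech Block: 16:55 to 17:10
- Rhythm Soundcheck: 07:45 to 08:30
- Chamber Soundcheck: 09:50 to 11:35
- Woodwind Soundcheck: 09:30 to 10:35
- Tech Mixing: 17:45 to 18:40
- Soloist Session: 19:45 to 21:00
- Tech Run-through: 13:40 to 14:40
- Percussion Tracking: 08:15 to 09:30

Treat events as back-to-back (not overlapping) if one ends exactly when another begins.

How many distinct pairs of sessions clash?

Sorted by start: Rhythm Soundcheck, Percussion Tracking, Woodwind Soundcheck, Chamber Soundcheck, Tech Run-through, Tech Block, Tech Mixing, Soloist Session.
Percussion Tracking starts before Rhythm Soundcheck ends → Rhythm Soundcheck and Percussion Tracking overlap.
Woodwind Soundcheck starts after Rhythm Soundcheck ends; Rhythm Soundcheck is clear from here.
Woodwind Soundcheck starts exactly when Percussion Tracking ends (back-to-back, no overlap); Percussion Tracking is clear from here.
Chamber Soundcheck starts before Woodwind Soundcheck ends → Woodwind Soundcheck and Chamber Soundcheck overlap.
Tech Run-through starts after Woodwind Soundcheck ends; Woodwind Soundcheck is clear from here.
Tech Run-through starts after Chamber Soundcheck ends; Chamber Soundcheck is clear from here.
Tech Block starts after Tech Run-through ends; Tech Run-through is clear from here.
Tech Mixing starts after Tech Block ends; Tech Block is clear from here.
Soloist Session starts after Tech Mixing ends.
Overlapping pairs: Chamber Soundcheck & Woodwind Soundcheck, Percussion Tracking & Rhythm Soundcheck — 2 in total.

2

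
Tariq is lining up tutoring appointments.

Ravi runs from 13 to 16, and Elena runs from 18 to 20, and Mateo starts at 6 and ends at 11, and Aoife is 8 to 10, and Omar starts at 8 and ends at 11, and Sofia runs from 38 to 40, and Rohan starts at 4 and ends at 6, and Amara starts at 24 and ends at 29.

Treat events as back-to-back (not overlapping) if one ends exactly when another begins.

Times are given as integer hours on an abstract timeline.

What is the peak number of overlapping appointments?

Sweep the timeline, counting +1 at each start and −1 at each end (ends before starts at a tie):
4 start Rohan → 1
6 end Rohan → 0
6 start Mateo → 1
8 start Aoife → 2
8 start Omar → 3
10 end Aoife → 2
11 end Mateo → 1
11 end Omar → 0
13 start Ravi → 1
16 end Ravi → 0
18 start Elena → 1
20 end Elena → 0
24 start Amara → 1
29 end Amara → 0
38 start Sofia → 1
40 end Sofia → 0
Peak is 3, at 8 (Aoife, Mateo, Omar).

3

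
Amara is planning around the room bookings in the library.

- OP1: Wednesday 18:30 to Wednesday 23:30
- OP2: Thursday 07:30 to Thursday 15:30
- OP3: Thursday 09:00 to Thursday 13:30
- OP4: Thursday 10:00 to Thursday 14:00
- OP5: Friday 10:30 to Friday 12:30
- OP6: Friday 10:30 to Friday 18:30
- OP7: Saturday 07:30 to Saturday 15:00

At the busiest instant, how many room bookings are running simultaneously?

Sweep the timeline, counting +1 at each start and −1 at each end (ends before starts at a tie):
Wednesday 18:30 start OP1 → 1
Wednesday 23:30 end OP1 → 0
Thursday 07:30 start OP2 → 1
Thursday 09:00 start OP3 → 2
Thursday 10:00 start OP4 → 3
Thursday 13:30 end OP3 → 2
Thursday 14:00 end OP4 → 1
Thursday 15:30 end OP2 → 0
Friday 10:30 start OP5 → 1
Friday 10:30 start OP6 → 2
Friday 12:30 end OP5 → 1
Friday 18:30 end OP6 → 0
Saturday 07:30 start OP7 → 1
Saturday 15:00 end OP7 → 0
Peak is 3, at Thursday 10:00 (OP2, OP3, OP4).

3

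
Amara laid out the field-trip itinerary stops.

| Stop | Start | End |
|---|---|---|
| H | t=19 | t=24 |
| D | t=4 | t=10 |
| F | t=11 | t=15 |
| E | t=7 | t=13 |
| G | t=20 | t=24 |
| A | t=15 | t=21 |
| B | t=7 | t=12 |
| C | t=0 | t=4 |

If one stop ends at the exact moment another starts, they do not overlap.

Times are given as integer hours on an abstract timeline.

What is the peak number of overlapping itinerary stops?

3

Sort all start/end points and keep a running count:
t=0 start C → 1
t=4 end C → 0
t=4 start D → 1
t=7 start B → 2
t=7 start E → 3
t=10 end D → 2
t=11 start F → 3
t=12 end B → 2
t=13 end E → 1
t=15 end F → 0
t=15 start A → 1
t=19 start H → 2
t=20 start G → 3
t=21 end A → 2
t=24 end G → 1
t=24 end H → 0
Peak is 3, at t=7 (B, D, E).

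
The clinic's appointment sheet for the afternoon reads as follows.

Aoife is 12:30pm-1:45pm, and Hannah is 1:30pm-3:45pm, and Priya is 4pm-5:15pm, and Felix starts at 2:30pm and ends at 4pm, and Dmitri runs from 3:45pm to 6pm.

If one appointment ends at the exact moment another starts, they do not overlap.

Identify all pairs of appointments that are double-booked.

Aoife & Hannah, Dmitri & Felix, Dmitri & Priya, Felix & Hannah

Sorted by start: Aoife, Hannah, Felix, Dmitri, Priya.
Hannah starts before Aoife ends → Aoife and Hannah overlap.
Felix starts after Aoife ends — done with Aoife.
Felix starts before Hannah ends → Hannah and Felix overlap.
Dmitri starts exactly when Hannah ends (back-to-back, no overlap) — done with Hannah.
Dmitri starts before Felix ends → Felix and Dmitri overlap.
Priya starts exactly when Felix ends (back-to-back, no overlap).
Priya starts before Dmitri ends → Dmitri and Priya overlap.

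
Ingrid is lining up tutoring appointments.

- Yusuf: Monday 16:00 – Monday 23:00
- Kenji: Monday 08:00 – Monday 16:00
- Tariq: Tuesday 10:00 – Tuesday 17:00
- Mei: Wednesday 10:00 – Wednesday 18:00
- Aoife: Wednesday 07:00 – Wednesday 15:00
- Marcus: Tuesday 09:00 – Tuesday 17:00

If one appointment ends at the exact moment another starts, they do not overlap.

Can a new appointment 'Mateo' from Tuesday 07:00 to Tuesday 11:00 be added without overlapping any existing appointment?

Kenji: ends Monday 16:00 at or before Mateo starts Tuesday 07:00 → clear.
Yusuf: ends Monday 23:00 at or before Mateo starts Tuesday 07:00 → clear.
Marcus: starts Tuesday 09:00 before Mateo ends Tuesday 11:00, and ends Tuesday 17:00 after Mateo starts Tuesday 07:00 → overlap.
Tariq: starts Tuesday 10:00 before Mateo ends Tuesday 11:00, and ends Tuesday 17:00 after Mateo starts Tuesday 07:00 → overlap.
Aoife: starts Wednesday 07:00 at or after Mateo ends Tuesday 11:00 → clear.
Mei: starts Wednesday 10:00 at or after Mateo ends Tuesday 11:00 → clear.
Mateo overlaps Marcus, Tariq.

No — it overlaps Marcus, Tariq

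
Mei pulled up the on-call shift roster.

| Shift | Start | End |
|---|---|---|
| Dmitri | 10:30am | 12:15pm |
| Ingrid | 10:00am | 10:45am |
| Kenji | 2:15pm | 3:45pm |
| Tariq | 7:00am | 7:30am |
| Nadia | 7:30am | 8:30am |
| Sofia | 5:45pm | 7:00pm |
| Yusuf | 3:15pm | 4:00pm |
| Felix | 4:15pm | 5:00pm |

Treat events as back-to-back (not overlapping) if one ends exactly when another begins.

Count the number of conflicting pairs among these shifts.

2

Check each pair: they overlap iff neither finishes before the other starts.
Sorted by start: Tariq, Nadia, Ingrid, Dmitri, Kenji, Yusuf, Felix, Sofia.
Nadia starts exactly when Tariq ends (back-to-back, no overlap); Tariq is clear from here.
Ingrid starts after Nadia ends; Nadia is clear from here.
Dmitri starts before Ingrid ends → Ingrid and Dmitri overlap.
Kenji starts after Ingrid ends; Ingrid is clear from here.
Kenji starts after Dmitri ends; Dmitri is clear from here.
Yusuf starts before Kenji ends → Kenji and Yusuf overlap.
Felix starts after Kenji ends; Kenji is clear from here.
Felix starts after Yusuf ends; Yusuf is clear from here.
Sofia starts after Felix ends.
Overlapping pairs: Dmitri & Ingrid, Kenji & Yusuf — 2 in total.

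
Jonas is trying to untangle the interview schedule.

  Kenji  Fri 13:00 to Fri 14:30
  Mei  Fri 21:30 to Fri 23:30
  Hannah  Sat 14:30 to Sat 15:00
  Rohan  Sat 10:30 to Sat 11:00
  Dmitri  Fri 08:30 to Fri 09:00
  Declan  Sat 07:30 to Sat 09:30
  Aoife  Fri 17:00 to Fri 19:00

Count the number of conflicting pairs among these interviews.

0

Check each pair: they overlap iff neither finishes before the other starts.
Sorted by start: Dmitri, Kenji, Aoife, Mei, Declan, Rohan, Hannah.
Kenji starts after Dmitri ends, so nothing later overlaps Dmitri either.
Aoife starts after Kenji ends, so nothing later overlaps Kenji either.
Mei starts after Aoife ends, so nothing later overlaps Aoife either.
Declan starts after Mei ends, so nothing later overlaps Mei either.
Rohan starts after Declan ends, so nothing later overlaps Declan either.
Hannah starts after Rohan ends.
No pair overlaps.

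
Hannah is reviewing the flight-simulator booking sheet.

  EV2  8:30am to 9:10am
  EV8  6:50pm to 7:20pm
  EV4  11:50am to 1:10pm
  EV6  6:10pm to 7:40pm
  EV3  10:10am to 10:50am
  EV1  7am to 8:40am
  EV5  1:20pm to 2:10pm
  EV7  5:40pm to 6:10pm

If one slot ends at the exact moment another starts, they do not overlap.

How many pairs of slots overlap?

2

Two intervals overlap when each starts before the other ends.
Sorted by start: EV1, EV2, EV3, EV4, EV5, EV7, EV6, EV8.
EV2 starts before EV1 ends → EV1 and EV2 overlap.
EV3 starts after EV1 ends — done with EV1.
EV3 starts after EV2 ends — done with EV2.
EV4 starts after EV3 ends — done with EV3.
EV5 starts after EV4 ends — done with EV4.
EV7 starts after EV5 ends — done with EV5.
EV6 starts exactly when EV7 ends (back-to-back, no overlap) — done with EV7.
EV8 starts before EV6 ends → EV6 and EV8 overlap.
Overlapping pairs: EV1 & EV2, EV6 & EV8 — 2 in total.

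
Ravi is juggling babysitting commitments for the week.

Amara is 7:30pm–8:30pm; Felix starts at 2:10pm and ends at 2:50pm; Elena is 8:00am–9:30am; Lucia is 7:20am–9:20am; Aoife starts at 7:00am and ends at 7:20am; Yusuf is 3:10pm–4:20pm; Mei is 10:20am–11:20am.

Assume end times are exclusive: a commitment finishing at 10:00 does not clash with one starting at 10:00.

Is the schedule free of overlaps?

No

Sorted by start: Aoife, Lucia, Elena, Mei, Felix, Yusuf, Amara.
Lucia starts exactly when Aoife ends (back-to-back, no overlap), so nothing later overlaps Aoife either.
Elena starts before Lucia ends → Lucia and Elena overlap.
That's a conflict, so the schedule is not conflict-free.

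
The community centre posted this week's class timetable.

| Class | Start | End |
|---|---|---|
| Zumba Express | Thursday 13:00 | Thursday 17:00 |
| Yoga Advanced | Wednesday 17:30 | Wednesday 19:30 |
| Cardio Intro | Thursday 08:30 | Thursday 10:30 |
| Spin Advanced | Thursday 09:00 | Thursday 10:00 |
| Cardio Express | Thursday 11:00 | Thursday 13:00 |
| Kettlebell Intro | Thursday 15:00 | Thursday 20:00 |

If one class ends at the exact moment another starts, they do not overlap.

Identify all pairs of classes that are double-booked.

Cardio Intro & Spin Advanced, Kettlebell Intro & Zumba Express

Sorted by start: Yoga Advanced, Cardio Intro, Spin Advanced, Cardio Express, Zumba Express, Kettlebell Intro.
Cardio Intro starts after Yoga Advanced ends, so Yoga Advanced has no further overlaps.
Spin Advanced starts before Cardio Intro ends → Cardio Intro and Spin Advanced overlap.
Cardio Express starts after Cardio Intro ends, so Cardio Intro has no further overlaps.
Cardio Express starts after Spin Advanced ends, so Spin Advanced has no further overlaps.
Zumba Express starts exactly when Cardio Express ends (back-to-back, no overlap), so Cardio Express has no further overlaps.
Kettlebell Intro starts before Zumba Express ends → Zumba Express and Kettlebell Intro overlap.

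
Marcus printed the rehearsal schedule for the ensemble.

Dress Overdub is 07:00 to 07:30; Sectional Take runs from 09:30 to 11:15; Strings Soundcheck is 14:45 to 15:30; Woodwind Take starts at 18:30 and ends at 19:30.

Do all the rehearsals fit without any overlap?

Two intervals overlap when each starts before the other ends.
Sorted by start: Dress Overdub, Sectional Take, Strings Soundcheck, Woodwind Take.
Sectional Take starts after Dress Overdub ends, so Dress Overdub has no further overlaps.
Strings Soundcheck starts after Sectional Take ends, so Sectional Take has no further overlaps.
Woodwind Take starts after Strings Soundcheck ends.
Every pair is clear; the schedule has no overlaps.

Yes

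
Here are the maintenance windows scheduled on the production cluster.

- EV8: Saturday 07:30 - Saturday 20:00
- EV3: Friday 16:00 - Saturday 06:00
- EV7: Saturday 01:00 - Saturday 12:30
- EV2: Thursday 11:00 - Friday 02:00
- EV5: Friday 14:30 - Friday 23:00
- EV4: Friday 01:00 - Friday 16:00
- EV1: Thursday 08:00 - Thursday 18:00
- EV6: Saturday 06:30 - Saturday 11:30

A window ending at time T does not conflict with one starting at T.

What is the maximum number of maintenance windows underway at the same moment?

3

Sort all start/end points and keep a running count:
Thursday 08:00 start EV1 → 1
Thursday 11:00 start EV2 → 2
Thursday 18:00 end EV1 → 1
Friday 01:00 start EV4 → 2
Friday 02:00 end EV2 → 1
Friday 14:30 start EV5 → 2
Friday 16:00 end EV4 → 1
Friday 16:00 start EV3 → 2
Friday 23:00 end EV5 → 1
Saturday 01:00 start EV7 → 2
Saturday 06:00 end EV3 → 1
Saturday 06:30 start EV6 → 2
Saturday 07:30 start EV8 → 3
Saturday 11:30 end EV6 → 2
Saturday 12:30 end EV7 → 1
Saturday 20:00 end EV8 → 0
Peak is 3, at Saturday 07:30 (EV6, EV7, EV8).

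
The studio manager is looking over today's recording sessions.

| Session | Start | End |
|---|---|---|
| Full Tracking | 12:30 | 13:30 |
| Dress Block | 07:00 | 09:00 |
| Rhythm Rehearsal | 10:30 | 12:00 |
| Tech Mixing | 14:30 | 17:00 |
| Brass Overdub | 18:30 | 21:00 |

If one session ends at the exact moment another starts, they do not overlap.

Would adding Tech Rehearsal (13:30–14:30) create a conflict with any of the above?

Dress Block: ends 09:00 at or before Tech Rehearsal starts 13:30 → clear.
Rhythm Rehearsal: ends 12:00 at or before Tech Rehearsal starts 13:30 → clear.
Full Tracking: ends 13:30 at or before Tech Rehearsal starts 13:30 → clear.
Tech Mixing: starts 14:30 at or after Tech Rehearsal ends 14:30 → clear.
Brass Overdub: starts 18:30 at or after Tech Rehearsal ends 14:30 → clear.

No — it doesn't clash with anything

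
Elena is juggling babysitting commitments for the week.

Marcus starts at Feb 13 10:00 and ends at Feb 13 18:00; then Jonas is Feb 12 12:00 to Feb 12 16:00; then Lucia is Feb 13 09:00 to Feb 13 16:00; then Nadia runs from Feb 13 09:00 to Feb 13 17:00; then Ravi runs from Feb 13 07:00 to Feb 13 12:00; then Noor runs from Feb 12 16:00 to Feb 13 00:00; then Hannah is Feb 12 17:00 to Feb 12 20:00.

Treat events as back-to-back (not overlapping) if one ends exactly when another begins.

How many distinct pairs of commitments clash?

7

Check each pair: they overlap iff neither finishes before the other starts.
Sorted by start: Jonas, Noor, Hannah, Ravi, Lucia, Nadia, Marcus.
Noor starts exactly when Jonas ends (back-to-back, no overlap); Jonas is clear from here.
Hannah starts before Noor ends → Noor and Hannah overlap.
Ravi starts after Noor ends; Noor is clear from here.
Ravi starts after Hannah ends; Hannah is clear from here.
Lucia starts before Ravi ends → Ravi and Lucia overlap.
Nadia starts before Ravi ends → Ravi and Nadia overlap.
Marcus starts before Ravi ends → Ravi and Marcus overlap.
Nadia starts before Lucia ends → Lucia and Nadia overlap.
Marcus starts before Lucia ends → Lucia and Marcus overlap.
Marcus starts before Nadia ends → Nadia and Marcus overlap.
Overlapping pairs: Hannah & Noor, Lucia & Marcus, Lucia & Nadia, Lucia & Ravi, Marcus & Nadia, Marcus & Ravi, Nadia & Ravi — 7 in total.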